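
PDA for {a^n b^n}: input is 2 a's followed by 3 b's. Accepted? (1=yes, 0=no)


Language requires equal numbers of a's and b's
PDA pushes for each 'a', pops for each 'b'
Number of a's = 2
Number of b's = 3
2 != 3 -> Reject

0


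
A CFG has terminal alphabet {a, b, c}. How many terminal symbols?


Terminal symbols: a, b, c
Counting each: a (#1), b (#2), c (#3)
Total = 3

3


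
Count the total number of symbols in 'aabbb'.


String: 'aabbb'
Counting characters:
  'a' appears 2 time(s)
  'b' appears 3 time(s)
Total length = 2 + 3 = 5

5


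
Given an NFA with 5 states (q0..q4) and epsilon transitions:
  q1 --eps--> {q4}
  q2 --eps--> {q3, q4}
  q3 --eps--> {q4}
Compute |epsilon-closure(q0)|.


Starting from q0
Initialize closure = {q0}
q0 has no outgoing epsilon transitions -> nothing to add
Final closure: {q0}
Size = 1

1


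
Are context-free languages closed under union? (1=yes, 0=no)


CFL closure properties:
  Closed under: union, concatenation, Kleene star
  NOT closed under: intersection, complement
Operation 'union' is in closed list -> Yes (closed)

1


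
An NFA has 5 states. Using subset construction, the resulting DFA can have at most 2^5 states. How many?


NFA has 5 states
Subset construction: each DFA state = subset of NFA states
Maximum subsets = 2^5
2^5 = 32

32


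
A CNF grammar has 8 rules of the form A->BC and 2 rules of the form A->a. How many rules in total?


CNF allows two rule forms:
  A -> BC (binary): 8 rules
  A -> a (terminal): 2 rules
Total = 8 + 2 = 10

10


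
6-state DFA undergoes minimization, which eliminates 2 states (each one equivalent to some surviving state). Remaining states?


Original DFA: 6 states
Redundant states removed: 2
Minimized states = original - removed
= 6 - 2
= 4

4


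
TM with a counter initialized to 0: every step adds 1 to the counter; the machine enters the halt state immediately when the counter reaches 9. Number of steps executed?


Counter starts at 0. Counting sequence:
  Step 1: counter = 1
  Step 2: counter = 2
  Step 3: counter = 3
  Step 4: counter = 4
  Step 5: counter = 5
  Step 6: counter = 6
  ...
  Step 9: counter = 9
Counter reached 9 -> halt
Total steps = 9

9


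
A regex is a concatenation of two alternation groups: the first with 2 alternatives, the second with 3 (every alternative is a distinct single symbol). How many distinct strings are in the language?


First group: 2 alternatives
Second group: 3 alternatives
Concatenation: each choice from group 1 pairs with each from group 2
Total = 2 x 3 = 6

6


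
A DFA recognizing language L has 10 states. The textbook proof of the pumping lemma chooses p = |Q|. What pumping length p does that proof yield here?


Pumping lemma for regular languages (standard proof):
Take p = |Q|, the number of DFA states.
Any string of length >= |Q| passes through |Q|+1 states while reading its first |Q| symbols,
so by pigeonhole some state repeats, giving the loop that can be pumped.
Here |Q| = 10
Therefore the proof uses p = 10

10


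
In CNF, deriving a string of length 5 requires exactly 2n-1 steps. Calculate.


Chomsky Normal Form derivation:
String length n = 5
Each step either:
  - Splits a nonterminal into two (n-1 such steps)
  - Converts a nonterminal to terminal (n such steps)
Total = (n-1) + n = 2n - 1
= 2(5) - 1
= 10 - 1
= 9

9


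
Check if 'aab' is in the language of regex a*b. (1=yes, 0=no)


Pattern: a*b
String: 'aab'
Pattern requires: zero or more 'a's followed by exactly one 'b'
Found 2 leading 'a's
Remaining: 'b'
Remaining is exactly 'b' -> match
Result: 1

1


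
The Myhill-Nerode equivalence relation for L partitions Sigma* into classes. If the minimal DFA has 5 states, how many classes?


Myhill-Nerode theorem:
Number of equivalence classes = number of states in minimal DFA
Minimal DFA states = 5
Therefore equivalence classes = 5

5


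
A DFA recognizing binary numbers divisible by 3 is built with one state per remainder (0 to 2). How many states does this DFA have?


Divisibility by 3 is tracked via the remainder mod 3: 0, 1, ..., 2
The construction assigns one state to each remainder
Number of remainders = 3

3


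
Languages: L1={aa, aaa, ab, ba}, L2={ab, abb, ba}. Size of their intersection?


L1 = {aa, aaa, ab, ba}
L2 = {ab, abb, ba}
Checking each string in L1 against L2:
  'aa': in L2? No
  'aaa': in L2? No
  'ab': in L2? Yes
  'ba': in L2? Yes
Intersection = {ab, ba}
|L1 ∩ L2| = 2

2


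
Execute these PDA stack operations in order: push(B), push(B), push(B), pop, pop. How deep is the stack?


Tracing stack operations:
  push(B) -> stack = [B], depth=1
  push(B) -> stack = [B,B], depth=2
  push(B) -> stack = [B,B,B], depth=3
  pop -> removed B, stack = [B,B], depth=2
  pop -> removed B, stack = [B], depth=1
Final depth = 1

1


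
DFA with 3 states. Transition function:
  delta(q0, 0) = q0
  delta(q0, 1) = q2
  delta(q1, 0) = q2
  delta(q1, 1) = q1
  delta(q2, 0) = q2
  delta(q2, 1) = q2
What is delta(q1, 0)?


Looking up transition function:
delta(q1, 0) in the table
Row: q1, Column: 0
Result: q2

q2


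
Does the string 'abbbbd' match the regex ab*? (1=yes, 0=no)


Pattern: ab*
String: 'abbbbd'
Pattern requires: exactly one 'a' followed by zero or more 'b's
First char is 'a' -> OK
Rest 'bbbbd': all b's? No
Result: 0

0


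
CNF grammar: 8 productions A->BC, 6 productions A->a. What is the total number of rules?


CNF allows two rule forms:
  A -> BC (binary): 8 rules
  A -> a (terminal): 6 rules
Total = 8 + 6 = 14

14


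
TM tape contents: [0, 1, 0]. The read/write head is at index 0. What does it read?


Tape: [0, 1, 0]
Positions: 0 1 2
Values:    0 1 0
Head at position 0
tape[0] = 0

0


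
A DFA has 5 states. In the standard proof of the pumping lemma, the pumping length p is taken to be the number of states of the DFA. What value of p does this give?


Pumping lemma for regular languages (standard proof):
Take p = |Q|, the number of DFA states.
Any string of length >= |Q| passes through |Q|+1 states while reading its first |Q| symbols,
so by pigeonhole some state repeats, giving the loop that can be pumped.
Here |Q| = 5
Therefore the proof uses p = 5

5


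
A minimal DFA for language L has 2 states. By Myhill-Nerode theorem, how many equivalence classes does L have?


Myhill-Nerode theorem:
Number of equivalence classes = number of states in minimal DFA
Minimal DFA states = 2
Therefore equivalence classes = 2

2


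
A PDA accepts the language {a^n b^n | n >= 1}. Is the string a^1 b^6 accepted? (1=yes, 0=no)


Language requires equal numbers of a's and b's
PDA pushes for each 'a', pops for each 'b'
Number of a's = 1
Number of b's = 6
1 != 6 -> Reject

0


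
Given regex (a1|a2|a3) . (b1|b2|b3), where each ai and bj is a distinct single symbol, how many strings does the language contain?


First group: 3 alternatives
Second group: 3 alternatives
Concatenation: each choice from group 1 pairs with each from group 2
Total = 3 x 3 = 9

9


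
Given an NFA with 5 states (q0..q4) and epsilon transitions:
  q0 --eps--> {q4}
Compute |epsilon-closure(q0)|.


Starting from q0
Initialize closure = {q0}
Follow epsilon from q0 -> add q4
Final closure: {q0, q4}
Size = 2

2


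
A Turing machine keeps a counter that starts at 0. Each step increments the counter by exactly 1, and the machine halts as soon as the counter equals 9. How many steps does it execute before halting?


Counter starts at 0. Counting sequence:
  Step 1: counter = 1
  Step 2: counter = 2
  Step 3: counter = 3
  Step 4: counter = 4
  Step 5: counter = 5
  Step 6: counter = 6
  ...
  Step 9: counter = 9
Counter reached 9 -> halt
Total steps = 9

9


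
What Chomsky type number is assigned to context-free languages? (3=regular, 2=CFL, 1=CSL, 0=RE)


Chomsky hierarchy levels:
  Type 3: Regular (DFA/NFA/regex)
  Type 2: Context-free (PDA)
  Type 1: Context-sensitive
  Type 0: Recursively enumerable (TM)
'context-free' corresponds to Type 2

2


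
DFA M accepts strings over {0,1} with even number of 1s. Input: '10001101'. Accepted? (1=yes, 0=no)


DFA has 2 states: q_even (start, accept=yes) and q_odd
Processing string '10001101' character by character:
  Position 0: read '1', 1-count=1 -> q_odd
  Position 1: read '0', 1-count=1 -> q_odd (no change)
  Position 2: read '0', 1-count=1 -> q_odd (no change)
  Position 3: read '0', 1-count=1 -> q_odd (no change)
  Position 4: read '1', 1-count=2 -> q_even
  Position 5: read '1', 1-count=3 -> q_odd
  Position 6: read '0', 1-count=3 -> q_odd (no change)
  Position 7: read '1', 1-count=4 -> q_even
Final state: q_even, total 1s = 4 (even); the DFA requires an even count -> accept

1


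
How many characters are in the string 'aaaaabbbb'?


String: 'aaaaabbbb'
Counting characters:
  'a' appears 5 time(s)
  'b' appears 4 time(s)
Total length = 5 + 4 = 9

9


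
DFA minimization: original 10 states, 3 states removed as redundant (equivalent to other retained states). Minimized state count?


Original DFA: 10 states
Redundant states removed: 3
Minimized states = original - removed
= 10 - 3
= 7

7


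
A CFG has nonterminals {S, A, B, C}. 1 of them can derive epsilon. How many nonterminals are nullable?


Nonterminals: {S, A, B, C}
A nonterminal is nullable if it can derive epsilon
Counting nullable nonterminals: 1
Total nullable = 1

1


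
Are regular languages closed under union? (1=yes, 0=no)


Regular languages are closed under all standard operations:
- Union: Yes (product construction)
- Intersection: Yes (product construction)
- Complement: Yes (swap accept/reject)
- Concatenation: Yes (NFA construction)
Operation: union -> Closed

1


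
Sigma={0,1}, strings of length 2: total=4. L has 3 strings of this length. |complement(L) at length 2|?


Alphabet: {0,1}
String length: 2
Total strings of length 2 = 2^2 = 4
Strings in L = 3
Complement = total - |L|
= 4 - 3
= 1

1


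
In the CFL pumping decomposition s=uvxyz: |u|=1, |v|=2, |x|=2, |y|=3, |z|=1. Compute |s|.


|s| = |u| + |v| + |x| + |y| + |z|
= 1 + 2 + 2 + 3 + 1
= 3 + 2 + 4
= 5 + 4
= 9

9


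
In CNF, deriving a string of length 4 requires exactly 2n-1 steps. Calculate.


Chomsky Normal Form derivation:
String length n = 4
Each step either:
  - Splits a nonterminal into two (n-1 such steps)
  - Converts a nonterminal to terminal (n such steps)
Total = (n-1) + n = 2n - 1
= 2(4) - 1
= 8 - 1
= 7

7


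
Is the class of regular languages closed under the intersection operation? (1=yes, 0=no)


Regular languages are closed under:
- Union (DFA product construction)
- Intersection (DFA product construction)
- Complement (swap accept/reject states)
- Concatenation (NFA construction)
- Kleene star (NFA construction)
intersection is in this list
Therefore: closed

1


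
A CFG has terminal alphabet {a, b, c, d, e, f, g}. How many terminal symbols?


Terminal symbols: a, b, c, d, e, f, g
Counting each: a (#1), b (#2), c (#3), d (#4), e (#5), f (#6), g (#7)
Total = 7

7


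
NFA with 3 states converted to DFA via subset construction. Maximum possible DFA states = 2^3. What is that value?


NFA has 3 states
Subset construction: each DFA state = subset of NFA states
Maximum subsets = 2^3
2^3 = 8

8


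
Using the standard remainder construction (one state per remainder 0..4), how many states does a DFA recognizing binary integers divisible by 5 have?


Divisibility by 5 is tracked via the remainder mod 5: 0, 1, ..., 4
The construction assigns one state to each remainder
Number of remainders = 5

5


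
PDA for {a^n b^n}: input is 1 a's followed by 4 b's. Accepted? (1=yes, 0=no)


Language requires equal numbers of a's and b's
PDA pushes for each 'a', pops for each 'b'
Number of a's = 1
Number of b's = 4
1 != 4 -> Reject

0


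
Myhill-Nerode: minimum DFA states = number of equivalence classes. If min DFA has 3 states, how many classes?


Myhill-Nerode theorem:
Number of equivalence classes = number of states in minimal DFA
Minimal DFA states = 3
Therefore equivalence classes = 3

3


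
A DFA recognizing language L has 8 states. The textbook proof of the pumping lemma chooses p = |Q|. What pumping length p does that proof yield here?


Pumping lemma for regular languages (standard proof):
Take p = |Q|, the number of DFA states.
Any string of length >= |Q| passes through |Q|+1 states while reading its first |Q| symbols,
so by pigeonhole some state repeats, giving the loop that can be pumped.
Here |Q| = 8
Therefore the proof uses p = 8

8


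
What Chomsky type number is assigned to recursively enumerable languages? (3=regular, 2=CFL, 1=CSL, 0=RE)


Chomsky hierarchy levels:
  Type 3: Regular (DFA/NFA/regex)
  Type 2: Context-free (PDA)
  Type 1: Context-sensitive
  Type 0: Recursively enumerable (TM)
'recursively enumerable' corresponds to Type 0

0


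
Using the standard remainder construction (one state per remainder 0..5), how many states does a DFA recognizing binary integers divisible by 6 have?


Divisibility by 6 is tracked via the remainder mod 6: 0, 1, ..., 5
The construction assigns one state to each remainder
Number of remainders = 6

6


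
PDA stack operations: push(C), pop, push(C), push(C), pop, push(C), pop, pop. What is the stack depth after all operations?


Tracing stack operations:
  push(C) -> stack = [C], depth=1
  pop -> removed C, stack = [], depth=0
  push(C) -> stack = [C], depth=1
  push(C) -> stack = [C,C], depth=2
  pop -> removed C, stack = [C], depth=1
  push(C) -> stack = [C,C], depth=2
  pop -> removed C, stack = [C], depth=1
  pop -> removed C, stack = [], depth=0
Final depth = 0

0


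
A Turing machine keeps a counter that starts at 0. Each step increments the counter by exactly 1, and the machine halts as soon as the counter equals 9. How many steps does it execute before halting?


Counter starts at 0. Counting sequence:
  Step 1: counter = 1
  Step 2: counter = 2
  Step 3: counter = 3
  Step 4: counter = 4
  Step 5: counter = 5
  Step 6: counter = 6
  ...
  Step 9: counter = 9
Counter reached 9 -> halt
Total steps = 9

9


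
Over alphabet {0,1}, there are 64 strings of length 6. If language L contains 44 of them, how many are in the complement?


Alphabet: {0,1}
String length: 6
Total strings of length 6 = 2^6 = 64
Strings in L = 44
Complement = total - |L|
= 64 - 44
= 20

20


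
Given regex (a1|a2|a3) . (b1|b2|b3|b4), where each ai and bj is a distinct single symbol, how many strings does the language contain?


First group: 3 alternatives
Second group: 4 alternatives
Concatenation: each choice from group 1 pairs with each from group 2
Total = 3 x 4 = 12

12


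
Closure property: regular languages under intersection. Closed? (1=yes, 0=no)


Regular languages are closed under:
- Union (DFA product construction)
- Intersection (DFA product construction)
- Complement (swap accept/reject states)
- Concatenation (NFA construction)
- Kleene star (NFA construction)
intersection is in this list
Therefore: closed

1


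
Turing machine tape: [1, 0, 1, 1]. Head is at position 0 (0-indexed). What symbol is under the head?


Tape: [1, 0, 1, 1]
Positions: 0 1 2 3
Values:    1 0 1 1
Head at position 0
tape[0] = 1

1


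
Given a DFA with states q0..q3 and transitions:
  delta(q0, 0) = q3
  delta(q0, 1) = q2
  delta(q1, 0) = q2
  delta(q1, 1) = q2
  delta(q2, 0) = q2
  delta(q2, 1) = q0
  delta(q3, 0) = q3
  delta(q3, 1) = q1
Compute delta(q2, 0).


Looking up transition function:
delta(q2, 0) in the table
Row: q2, Column: 0
Result: q2

q2


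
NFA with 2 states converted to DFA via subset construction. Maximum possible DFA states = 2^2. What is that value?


NFA has 2 states
Subset construction: each DFA state = subset of NFA states
Maximum subsets = 2^2
2^2 = 4

4


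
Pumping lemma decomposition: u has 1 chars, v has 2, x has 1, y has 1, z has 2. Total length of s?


|s| = |u| + |v| + |x| + |y| + |z|
= 1 + 2 + 1 + 1 + 2
= 3 + 1 + 3
= 4 + 3
= 7

7


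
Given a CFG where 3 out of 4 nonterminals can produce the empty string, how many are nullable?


Nonterminals: {S, A, B, C}
A nonterminal is nullable if it can derive epsilon
Counting nullable nonterminals: 3
Total nullable = 3

3


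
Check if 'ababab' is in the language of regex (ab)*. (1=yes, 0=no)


Pattern: (ab)*
String: 'ababab'
Pattern requires: zero or more repetitions of 'ab'
Pairs: ['ab', 'ab', 'ab']
All pairs are 'ab'? Yes
Result: 1

1


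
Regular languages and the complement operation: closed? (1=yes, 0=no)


Regular languages are closed under all standard operations:
- Union: Yes (product construction)
- Intersection: Yes (product construction)
- Complement: Yes (swap accept/reject)
- Concatenation: Yes (NFA construction)
Operation: complement -> Closed

1


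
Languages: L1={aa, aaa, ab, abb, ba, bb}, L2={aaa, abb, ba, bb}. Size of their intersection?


L1 = {aa, aaa, ab, abb, ba, bb}
L2 = {aaa, abb, ba, bb}
Checking each string in L1 against L2:
  'aa': in L2? No
  'aaa': in L2? Yes
  'ab': in L2? No
  'abb': in L2? Yes
  'ba': in L2? Yes
  'bb': in L2? Yes
Intersection = {aaa, abb, ba, bb}
|L1 ∩ L2| = 4

4


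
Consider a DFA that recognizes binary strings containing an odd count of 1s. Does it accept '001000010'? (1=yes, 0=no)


DFA has 2 states: q_even (start, accept=no) and q_odd
Processing string '001000010' character by character:
  Position 0: read '0', 1-count=0 -> q_even (no change)
  Position 1: read '0', 1-count=0 -> q_even (no change)
  Position 2: read '1', 1-count=1 -> q_odd
  Position 3: read '0', 1-count=1 -> q_odd (no change)
  Position 4: read '0', 1-count=1 -> q_odd (no change)
  Position 5: read '0', 1-count=1 -> q_odd (no change)
  Position 6: read '0', 1-count=1 -> q_odd (no change)
  Position 7: read '1', 1-count=2 -> q_even
  Position 8: read '0', 1-count=2 -> q_even (no change)
Final state: q_even, total 1s = 2 (even); the DFA requires an odd count -> reject

0


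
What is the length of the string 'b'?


String: 'b'
Counting characters:
  'b' appears 1 time(s)
Total length = 0 + 1 = 1

1


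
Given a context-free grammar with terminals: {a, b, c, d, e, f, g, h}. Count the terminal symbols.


Terminal symbols: a, b, c, d, e, f, g, h
Counting each: a (#1), b (#2), c (#3), d (#4), e (#5), f (#6), g (#7), h (#8)
Total = 8

8


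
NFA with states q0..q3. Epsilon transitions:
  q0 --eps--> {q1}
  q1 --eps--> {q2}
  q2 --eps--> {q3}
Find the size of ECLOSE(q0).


Starting from q0
Initialize closure = {q0}
Follow epsilon from q0 -> add q1
Follow epsilon from q1 -> add q2
Follow epsilon from q2 -> add q3
Final closure: {q0, q1, q2, q3}
Size = 4

4


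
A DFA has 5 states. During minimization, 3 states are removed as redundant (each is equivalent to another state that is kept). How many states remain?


Original DFA: 5 states
Redundant states removed: 3
Minimized states = original - removed
= 5 - 3
= 2

2


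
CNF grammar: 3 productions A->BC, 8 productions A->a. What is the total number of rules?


CNF allows two rule forms:
  A -> BC (binary): 3 rules
  A -> a (terminal): 8 rules
Total = 3 + 8 = 11

11


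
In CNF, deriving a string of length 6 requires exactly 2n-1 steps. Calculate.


Chomsky Normal Form derivation:
String length n = 6
Each step either:
  - Splits a nonterminal into two (n-1 such steps)
  - Converts a nonterminal to terminal (n such steps)
Total = (n-1) + n = 2n - 1
= 2(6) - 1
= 12 - 1
= 11

11


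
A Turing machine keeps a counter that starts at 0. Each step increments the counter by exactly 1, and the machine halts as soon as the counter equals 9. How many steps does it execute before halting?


Counter starts at 0. Counting sequence:
  Step 1: counter = 1
  Step 2: counter = 2
  Step 3: counter = 3
  Step 4: counter = 4
  Step 5: counter = 5
  Step 6: counter = 6
  ...
  Step 9: counter = 9
Counter reached 9 -> halt
Total steps = 9

9


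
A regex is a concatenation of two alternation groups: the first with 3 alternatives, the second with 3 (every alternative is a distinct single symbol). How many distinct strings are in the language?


First group: 3 alternatives
Second group: 3 alternatives
Concatenation: each choice from group 1 pairs with each from group 2
Total = 3 x 3 = 9

9


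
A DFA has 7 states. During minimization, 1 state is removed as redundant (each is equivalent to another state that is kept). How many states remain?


Original DFA: 7 states
Redundant states removed: 1
Minimized states = original - removed
= 7 - 1
= 6

6


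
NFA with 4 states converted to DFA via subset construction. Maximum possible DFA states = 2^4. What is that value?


NFA has 4 states
Subset construction: each DFA state = subset of NFA states
Maximum subsets = 2^4
2^4 = 16

16


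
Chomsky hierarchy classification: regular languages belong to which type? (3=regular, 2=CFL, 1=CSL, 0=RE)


Chomsky hierarchy levels:
  Type 3: Regular (DFA/NFA/regex)
  Type 2: Context-free (PDA)
  Type 1: Context-sensitive
  Type 0: Recursively enumerable (TM)
'regular' corresponds to Type 3

3


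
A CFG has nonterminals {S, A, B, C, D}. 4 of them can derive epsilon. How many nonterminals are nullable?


Nonterminals: {S, A, B, C, D}
A nonterminal is nullable if it can derive epsilon
Counting nullable nonterminals: 4
Total nullable = 4

4


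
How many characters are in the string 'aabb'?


String: 'aabb'
Counting characters:
  'a' appears 2 time(s)
  'b' appears 2 time(s)
Total length = 2 + 2 = 4

4


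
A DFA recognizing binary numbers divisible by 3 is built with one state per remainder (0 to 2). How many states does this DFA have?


Divisibility by 3 is tracked via the remainder mod 3: 0, 1, ..., 2
The construction assigns one state to each remainder
Number of remainders = 3

3


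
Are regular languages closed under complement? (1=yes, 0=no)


Regular languages are closed under:
- Union (DFA product construction)
- Intersection (DFA product construction)
- Complement (swap accept/reject states)
- Concatenation (NFA construction)
- Kleene star (NFA construction)
complement is in this list
Therefore: closed

1


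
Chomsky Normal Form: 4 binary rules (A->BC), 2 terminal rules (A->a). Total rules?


CNF allows two rule forms:
  A -> BC (binary): 4 rules
  A -> a (terminal): 2 rules
Total = 4 + 2 = 6

6


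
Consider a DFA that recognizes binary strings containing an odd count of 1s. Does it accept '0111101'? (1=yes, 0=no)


DFA has 2 states: q_even (start, accept=no) and q_odd
Processing string '0111101' character by character:
  Position 0: read '0', 1-count=0 -> q_even (no change)
  Position 1: read '1', 1-count=1 -> q_odd
  Position 2: read '1', 1-count=2 -> q_even
  Position 3: read '1', 1-count=3 -> q_odd
  Position 4: read '1', 1-count=4 -> q_even
  Position 5: read '0', 1-count=4 -> q_even (no change)
  Position 6: read '1', 1-count=5 -> q_odd
Final state: q_odd, total 1s = 5 (odd); the DFA requires an odd count -> accept

1


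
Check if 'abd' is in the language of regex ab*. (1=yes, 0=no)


Pattern: ab*
String: 'abd'
Pattern requires: exactly one 'a' followed by zero or more 'b's
First char is 'a' -> OK
Rest 'bd': all b's? No
Result: 0

0


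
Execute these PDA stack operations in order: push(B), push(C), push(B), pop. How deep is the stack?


Tracing stack operations:
  push(B) -> stack = [B], depth=1
  push(C) -> stack = [B,C], depth=2
  push(B) -> stack = [B,C,B], depth=3
  pop -> removed B, stack = [B,C], depth=2
Final depth = 2

2


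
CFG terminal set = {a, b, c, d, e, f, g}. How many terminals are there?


Terminal symbols: a, b, c, d, e, f, g
Counting each: a (#1), b (#2), c (#3), d (#4), e (#5), f (#6), g (#7)
Total = 7

7


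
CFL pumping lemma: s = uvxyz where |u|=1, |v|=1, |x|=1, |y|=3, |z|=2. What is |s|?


|s| = |u| + |v| + |x| + |y| + |z|
= 1 + 1 + 1 + 3 + 2
= 2 + 1 + 5
= 3 + 5
= 8

8


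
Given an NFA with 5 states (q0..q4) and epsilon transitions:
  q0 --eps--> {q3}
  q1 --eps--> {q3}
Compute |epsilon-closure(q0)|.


Starting from q0
Initialize closure = {q0}
Follow epsilon from q0 -> add q3
Final closure: {q0, q3}
Size = 2

2


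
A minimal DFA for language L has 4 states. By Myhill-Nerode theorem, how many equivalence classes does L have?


Myhill-Nerode theorem:
Number of equivalence classes = number of states in minimal DFA
Minimal DFA states = 4
Therefore equivalence classes = 4

4


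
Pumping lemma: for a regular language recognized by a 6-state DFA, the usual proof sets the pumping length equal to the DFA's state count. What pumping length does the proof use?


Pumping lemma for regular languages (standard proof):
Take p = |Q|, the number of DFA states.
Any string of length >= |Q| passes through |Q|+1 states while reading its first |Q| symbols,
so by pigeonhole some state repeats, giving the loop that can be pumped.
Here |Q| = 6
Therefore the proof uses p = 6

6


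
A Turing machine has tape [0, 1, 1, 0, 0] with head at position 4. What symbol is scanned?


Tape: [0, 1, 1, 0, 0]
Positions: 0 1 2 3 4
Values:    0 1 1 0 0
Head at position 4
tape[4] = 0

0


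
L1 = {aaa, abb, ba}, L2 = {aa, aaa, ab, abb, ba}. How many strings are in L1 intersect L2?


L1 = {aaa, abb, ba}
L2 = {aa, aaa, ab, abb, ba}
Checking each string in L1 against L2:
  'aaa': in L2? Yes
  'abb': in L2? Yes
  'ba': in L2? Yes
Intersection = {aaa, abb, ba}
|L1 ∩ L2| = 3

3


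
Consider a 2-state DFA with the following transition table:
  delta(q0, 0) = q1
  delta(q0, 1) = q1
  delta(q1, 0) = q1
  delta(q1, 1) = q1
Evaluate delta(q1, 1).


Looking up transition function:
delta(q1, 1) in the table
Row: q1, Column: 1
Result: q1

q1


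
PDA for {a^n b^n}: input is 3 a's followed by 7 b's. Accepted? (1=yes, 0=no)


Language requires equal numbers of a's and b's
PDA pushes for each 'a', pops for each 'b'
Number of a's = 3
Number of b's = 7
3 != 7 -> Reject

0


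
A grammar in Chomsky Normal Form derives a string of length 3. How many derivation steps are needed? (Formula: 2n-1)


Chomsky Normal Form derivation:
String length n = 3
Each step either:
  - Splits a nonterminal into two (n-1 such steps)
  - Converts a nonterminal to terminal (n such steps)
Total = (n-1) + n = 2n - 1
= 2(3) - 1
= 6 - 1
= 5

5


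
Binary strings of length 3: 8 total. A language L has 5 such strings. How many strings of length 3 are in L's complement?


Alphabet: {0,1}
String length: 3
Total strings of length 3 = 2^3 = 8
Strings in L = 5
Complement = total - |L|
= 8 - 5
= 3

3


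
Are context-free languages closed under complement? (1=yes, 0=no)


CFL closure properties:
  Closed under: union, concatenation, Kleene star
  NOT closed under: intersection, complement
Operation 'complement' is in not-closed list -> No (not closed)

0


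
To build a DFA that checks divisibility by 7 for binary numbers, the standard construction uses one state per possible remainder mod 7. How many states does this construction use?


Divisibility by 7 is tracked via the remainder mod 7: 0, 1, ..., 6
The construction assigns one state to each remainder
Number of remainders = 7

7


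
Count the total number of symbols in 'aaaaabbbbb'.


String: 'aaaaabbbbb'
Counting characters:
  'a' appears 5 time(s)
  'b' appears 5 time(s)
Total length = 5 + 5 = 10

10


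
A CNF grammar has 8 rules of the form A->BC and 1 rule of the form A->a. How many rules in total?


CNF allows two rule forms:
  A -> BC (binary): 8 rules
  A -> a (terminal): 1 rule
Total = 8 + 1 = 9

9


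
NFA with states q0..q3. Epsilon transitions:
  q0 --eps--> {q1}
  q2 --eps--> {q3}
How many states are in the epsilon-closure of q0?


Starting from q0
Initialize closure = {q0}
Follow epsilon from q0 -> add q1
Final closure: {q0, q1}
Size = 2

2


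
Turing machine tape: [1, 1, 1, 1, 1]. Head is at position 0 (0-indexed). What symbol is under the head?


Tape: [1, 1, 1, 1, 1]
Positions: 0 1 2 3 4
Values:    1 1 1 1 1
Head at position 0
tape[0] = 1

1


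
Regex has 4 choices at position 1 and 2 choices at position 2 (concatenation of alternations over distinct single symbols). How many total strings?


First group: 4 alternatives
Second group: 2 alternatives
Concatenation: each choice from group 1 pairs with each from group 2
Total = 4 x 2 = 8

8


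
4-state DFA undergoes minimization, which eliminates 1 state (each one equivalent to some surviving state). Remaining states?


Original DFA: 4 states
Redundant states removed: 1
Minimized states = original - removed
= 4 - 1
= 3

3


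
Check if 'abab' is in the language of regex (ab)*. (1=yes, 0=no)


Pattern: (ab)*
String: 'abab'
Pattern requires: zero or more repetitions of 'ab'
Pairs: ['ab', 'ab']
All pairs are 'ab'? Yes
Result: 1

1


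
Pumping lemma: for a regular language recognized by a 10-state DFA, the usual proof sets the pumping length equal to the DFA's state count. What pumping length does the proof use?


Pumping lemma for regular languages (standard proof):
Take p = |Q|, the number of DFA states.
Any string of length >= |Q| passes through |Q|+1 states while reading its first |Q| symbols,
so by pigeonhole some state repeats, giving the loop that can be pumped.
Here |Q| = 10
Therefore the proof uses p = 10

10


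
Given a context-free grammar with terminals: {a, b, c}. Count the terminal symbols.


Terminal symbols: a, b, c
Counting each: a (#1), b (#2), c (#3)
Total = 3

3


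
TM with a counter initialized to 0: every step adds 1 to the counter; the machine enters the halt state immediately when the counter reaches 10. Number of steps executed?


Counter starts at 0. Counting sequence:
  Step 1: counter = 1
  Step 2: counter = 2
  Step 3: counter = 3
  Step 4: counter = 4
  Step 5: counter = 5
  Step 6: counter = 6
  ...
  Step 10: counter = 10
Counter reached 10 -> halt
Total steps = 10

10


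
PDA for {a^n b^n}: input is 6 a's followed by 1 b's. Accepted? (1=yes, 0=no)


Language requires equal numbers of a's and b's
PDA pushes for each 'a', pops for each 'b'
Number of a's = 6
Number of b's = 1
6 != 1 -> Reject

0


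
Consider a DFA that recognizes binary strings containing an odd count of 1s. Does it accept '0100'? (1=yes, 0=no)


DFA has 2 states: q_even (start, accept=no) and q_odd
Processing string '0100' character by character:
  Position 0: read '0', 1-count=0 -> q_even (no change)
  Position 1: read '1', 1-count=1 -> q_odd
  Position 2: read '0', 1-count=1 -> q_odd (no change)
  Position 3: read '0', 1-count=1 -> q_odd (no change)
Final state: q_odd, total 1s = 1 (odd); the DFA requires an odd count -> accept

1


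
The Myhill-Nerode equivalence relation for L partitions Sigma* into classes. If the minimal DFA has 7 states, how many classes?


Myhill-Nerode theorem:
Number of equivalence classes = number of states in minimal DFA
Minimal DFA states = 7
Therefore equivalence classes = 7

7


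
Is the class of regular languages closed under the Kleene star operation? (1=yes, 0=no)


Regular languages are closed under:
- Union (DFA product construction)
- Intersection (DFA product construction)
- Complement (swap accept/reject states)
- Concatenation (NFA construction)
- Kleene star (NFA construction)
Kleene star is in this list
Therefore: closed

1


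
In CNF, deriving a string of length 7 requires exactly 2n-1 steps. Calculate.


Chomsky Normal Form derivation:
String length n = 7
Each step either:
  - Splits a nonterminal into two (n-1 such steps)
  - Converts a nonterminal to terminal (n such steps)
Total = (n-1) + n = 2n - 1
= 2(7) - 1
= 14 - 1
= 13

13


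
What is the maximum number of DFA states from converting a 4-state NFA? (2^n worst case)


NFA has 4 states
Subset construction: each DFA state = subset of NFA states
Maximum subsets = 2^4
2^4 = 16

16


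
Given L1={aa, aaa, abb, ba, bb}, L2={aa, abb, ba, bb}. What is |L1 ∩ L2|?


L1 = {aa, aaa, abb, ba, bb}
L2 = {aa, abb, ba, bb}
Checking each string in L1 against L2:
  'aa': in L2? Yes
  'aaa': in L2? No
  'abb': in L2? Yes
  'ba': in L2? Yes
  'bb': in L2? Yes
Intersection = {aa, abb, ba, bb}
|L1 ∩ L2| = 4

4


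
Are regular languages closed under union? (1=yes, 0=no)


Regular languages are closed under all standard operations:
- Union: Yes (product construction)
- Intersection: Yes (product construction)
- Complement: Yes (swap accept/reject)
- Concatenation: Yes (NFA construction)
Operation: union -> Closed

1


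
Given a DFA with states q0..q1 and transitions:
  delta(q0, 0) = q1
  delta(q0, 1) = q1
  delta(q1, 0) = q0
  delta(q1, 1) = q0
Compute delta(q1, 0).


Looking up transition function:
delta(q1, 0) in the table
Row: q1, Column: 0
Result: q0

q0


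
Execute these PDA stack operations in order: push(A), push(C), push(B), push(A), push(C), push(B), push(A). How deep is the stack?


Tracing stack operations:
  push(A) -> stack = [A], depth=1
  push(C) -> stack = [A,C], depth=2
  push(B) -> stack = [A,C,B], depth=3
  push(A) -> stack = [A,C,B,A], depth=4
  push(C) -> stack = [A,C,B,A,C], depth=5
  push(B) -> stack = [A,C,B,A,C,B], depth=6
  push(A) -> stack = [A,C,B,A,C,B,A], depth=7
Final depth = 7

7


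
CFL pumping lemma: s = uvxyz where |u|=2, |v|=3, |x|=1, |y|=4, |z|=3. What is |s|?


|s| = |u| + |v| + |x| + |y| + |z|
= 2 + 3 + 1 + 4 + 3
= 5 + 1 + 7
= 6 + 7
= 13

13


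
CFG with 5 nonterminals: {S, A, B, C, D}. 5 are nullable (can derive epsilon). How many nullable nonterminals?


Nonterminals: {S, A, B, C, D}
A nonterminal is nullable if it can derive epsilon
Counting nullable nonterminals: 5
Total nullable = 5

5


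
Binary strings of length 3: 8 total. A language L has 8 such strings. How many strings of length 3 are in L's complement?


Alphabet: {0,1}
String length: 3
Total strings of length 3 = 2^3 = 8
Strings in L = 8
Complement = total - |L|
= 8 - 8
= 0

0


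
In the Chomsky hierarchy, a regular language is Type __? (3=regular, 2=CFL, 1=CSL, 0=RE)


Chomsky hierarchy levels:
  Type 3: Regular (DFA/NFA/regex)
  Type 2: Context-free (PDA)
  Type 1: Context-sensitive
  Type 0: Recursively enumerable (TM)
'regular' corresponds to Type 3

3


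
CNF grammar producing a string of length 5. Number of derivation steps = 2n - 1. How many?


Chomsky Normal Form derivation:
String length n = 5
Each step either:
  - Splits a nonterminal into two (n-1 such steps)
  - Converts a nonterminal to terminal (n such steps)
Total = (n-1) + n = 2n - 1
= 2(5) - 1
= 10 - 1
= 9

9


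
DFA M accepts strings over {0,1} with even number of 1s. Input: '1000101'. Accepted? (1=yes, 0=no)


DFA has 2 states: q_even (start, accept=yes) and q_odd
Processing string '1000101' character by character:
  Position 0: read '1', 1-count=1 -> q_odd
  Position 1: read '0', 1-count=1 -> q_odd (no change)
  Position 2: read '0', 1-count=1 -> q_odd (no change)
  Position 3: read '0', 1-count=1 -> q_odd (no change)
  Position 4: read '1', 1-count=2 -> q_even
  Position 5: read '0', 1-count=2 -> q_even (no change)
  Position 6: read '1', 1-count=3 -> q_odd
Final state: q_odd, total 1s = 3 (odd); the DFA requires an even count -> reject

0


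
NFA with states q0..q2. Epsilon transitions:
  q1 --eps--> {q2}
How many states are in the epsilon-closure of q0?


Starting from q0
Initialize closure = {q0}
q0 has no outgoing epsilon transitions -> nothing to add
Final closure: {q0}
Size = 1

1


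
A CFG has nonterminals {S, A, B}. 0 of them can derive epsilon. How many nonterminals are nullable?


Nonterminals: {S, A, B}
A nonterminal is nullable if it can derive epsilon
Counting nullable nonterminals: 0
Total nullable = 0

0


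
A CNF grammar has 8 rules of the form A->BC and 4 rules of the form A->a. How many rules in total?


CNF allows two rule forms:
  A -> BC (binary): 8 rules
  A -> a (terminal): 4 rules
Total = 8 + 4 = 12

12


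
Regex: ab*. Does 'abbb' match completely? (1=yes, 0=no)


Pattern: ab*
String: 'abbb'
Pattern requires: exactly one 'a' followed by zero or more 'b's
First char is 'a' -> OK
Rest 'bbb': all b's? Yes
Result: 1

1


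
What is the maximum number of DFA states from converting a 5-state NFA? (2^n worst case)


NFA has 5 states
Subset construction: each DFA state = subset of NFA states
Maximum subsets = 2^5
2^5 = 32

32


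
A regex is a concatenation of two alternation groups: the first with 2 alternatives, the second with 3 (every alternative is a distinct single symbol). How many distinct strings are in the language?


First group: 2 alternatives
Second group: 3 alternatives
Concatenation: each choice from group 1 pairs with each from group 2
Total = 2 x 3 = 6

6


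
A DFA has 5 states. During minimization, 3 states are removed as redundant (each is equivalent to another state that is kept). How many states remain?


Original DFA: 5 states
Redundant states removed: 3
Minimized states = original - removed
= 5 - 3
= 2

2


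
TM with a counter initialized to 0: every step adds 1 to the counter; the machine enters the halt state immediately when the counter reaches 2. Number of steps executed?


Counter starts at 0. Counting sequence:
  Step 1: counter = 1
  Step 2: counter = 2
Counter reached 2 -> halt
Total steps = 2

2


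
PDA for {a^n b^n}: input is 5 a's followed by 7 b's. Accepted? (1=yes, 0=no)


Language requires equal numbers of a's and b's
PDA pushes for each 'a', pops for each 'b'
Number of a's = 5
Number of b's = 7
5 != 7 -> Reject

0


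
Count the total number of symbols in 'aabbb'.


String: 'aabbb'
Counting characters:
  'a' appears 2 time(s)
  'b' appears 3 time(s)
Total length = 2 + 3 = 5

5


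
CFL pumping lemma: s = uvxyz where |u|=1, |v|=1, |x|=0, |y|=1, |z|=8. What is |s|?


|s| = |u| + |v| + |x| + |y| + |z|
= 1 + 1 + 0 + 1 + 8
= 2 + 0 + 9
= 2 + 9
= 11

11


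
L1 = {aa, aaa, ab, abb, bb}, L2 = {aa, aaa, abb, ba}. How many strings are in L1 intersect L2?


L1 = {aa, aaa, ab, abb, bb}
L2 = {aa, aaa, abb, ba}
Checking each string in L1 against L2:
  'aa': in L2? Yes
  'aaa': in L2? Yes
  'ab': in L2? No
  'abb': in L2? Yes
  'bb': in L2? No
Intersection = {aa, aaa, abb}
|L1 ∩ L2| = 3

3


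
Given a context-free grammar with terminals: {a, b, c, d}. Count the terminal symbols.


Terminal symbols: a, b, c, d
Counting each: a (#1), b (#2), c (#3), d (#4)
Total = 4

4


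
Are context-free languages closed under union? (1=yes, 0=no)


CFL closure properties:
  Closed under: union, concatenation, Kleene star
  NOT closed under: intersection, complement
Operation 'union' is in closed list -> Yes (closed)

1


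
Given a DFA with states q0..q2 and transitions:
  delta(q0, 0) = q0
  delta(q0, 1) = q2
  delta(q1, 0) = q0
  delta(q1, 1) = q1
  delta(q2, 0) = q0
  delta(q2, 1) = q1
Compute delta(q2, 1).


Looking up transition function:
delta(q2, 1) in the table
Row: q2, Column: 1
Result: q1

q1


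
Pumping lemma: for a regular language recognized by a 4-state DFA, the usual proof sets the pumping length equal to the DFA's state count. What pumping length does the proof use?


Pumping lemma for regular languages (standard proof):
Take p = |Q|, the number of DFA states.
Any string of length >= |Q| passes through |Q|+1 states while reading its first |Q| symbols,
so by pigeonhole some state repeats, giving the loop that can be pumped.
Here |Q| = 4
Therefore the proof uses p = 4

4


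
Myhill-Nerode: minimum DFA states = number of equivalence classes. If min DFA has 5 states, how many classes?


Myhill-Nerode theorem:
Number of equivalence classes = number of states in minimal DFA
Minimal DFA states = 5
Therefore equivalence classes = 5

5


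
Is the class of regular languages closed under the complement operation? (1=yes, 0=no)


Regular languages are closed under:
- Union (DFA product construction)
- Intersection (DFA product construction)
- Complement (swap accept/reject states)
- Concatenation (NFA construction)
- Kleene star (NFA construction)
complement is in this list
Therefore: closed

1
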